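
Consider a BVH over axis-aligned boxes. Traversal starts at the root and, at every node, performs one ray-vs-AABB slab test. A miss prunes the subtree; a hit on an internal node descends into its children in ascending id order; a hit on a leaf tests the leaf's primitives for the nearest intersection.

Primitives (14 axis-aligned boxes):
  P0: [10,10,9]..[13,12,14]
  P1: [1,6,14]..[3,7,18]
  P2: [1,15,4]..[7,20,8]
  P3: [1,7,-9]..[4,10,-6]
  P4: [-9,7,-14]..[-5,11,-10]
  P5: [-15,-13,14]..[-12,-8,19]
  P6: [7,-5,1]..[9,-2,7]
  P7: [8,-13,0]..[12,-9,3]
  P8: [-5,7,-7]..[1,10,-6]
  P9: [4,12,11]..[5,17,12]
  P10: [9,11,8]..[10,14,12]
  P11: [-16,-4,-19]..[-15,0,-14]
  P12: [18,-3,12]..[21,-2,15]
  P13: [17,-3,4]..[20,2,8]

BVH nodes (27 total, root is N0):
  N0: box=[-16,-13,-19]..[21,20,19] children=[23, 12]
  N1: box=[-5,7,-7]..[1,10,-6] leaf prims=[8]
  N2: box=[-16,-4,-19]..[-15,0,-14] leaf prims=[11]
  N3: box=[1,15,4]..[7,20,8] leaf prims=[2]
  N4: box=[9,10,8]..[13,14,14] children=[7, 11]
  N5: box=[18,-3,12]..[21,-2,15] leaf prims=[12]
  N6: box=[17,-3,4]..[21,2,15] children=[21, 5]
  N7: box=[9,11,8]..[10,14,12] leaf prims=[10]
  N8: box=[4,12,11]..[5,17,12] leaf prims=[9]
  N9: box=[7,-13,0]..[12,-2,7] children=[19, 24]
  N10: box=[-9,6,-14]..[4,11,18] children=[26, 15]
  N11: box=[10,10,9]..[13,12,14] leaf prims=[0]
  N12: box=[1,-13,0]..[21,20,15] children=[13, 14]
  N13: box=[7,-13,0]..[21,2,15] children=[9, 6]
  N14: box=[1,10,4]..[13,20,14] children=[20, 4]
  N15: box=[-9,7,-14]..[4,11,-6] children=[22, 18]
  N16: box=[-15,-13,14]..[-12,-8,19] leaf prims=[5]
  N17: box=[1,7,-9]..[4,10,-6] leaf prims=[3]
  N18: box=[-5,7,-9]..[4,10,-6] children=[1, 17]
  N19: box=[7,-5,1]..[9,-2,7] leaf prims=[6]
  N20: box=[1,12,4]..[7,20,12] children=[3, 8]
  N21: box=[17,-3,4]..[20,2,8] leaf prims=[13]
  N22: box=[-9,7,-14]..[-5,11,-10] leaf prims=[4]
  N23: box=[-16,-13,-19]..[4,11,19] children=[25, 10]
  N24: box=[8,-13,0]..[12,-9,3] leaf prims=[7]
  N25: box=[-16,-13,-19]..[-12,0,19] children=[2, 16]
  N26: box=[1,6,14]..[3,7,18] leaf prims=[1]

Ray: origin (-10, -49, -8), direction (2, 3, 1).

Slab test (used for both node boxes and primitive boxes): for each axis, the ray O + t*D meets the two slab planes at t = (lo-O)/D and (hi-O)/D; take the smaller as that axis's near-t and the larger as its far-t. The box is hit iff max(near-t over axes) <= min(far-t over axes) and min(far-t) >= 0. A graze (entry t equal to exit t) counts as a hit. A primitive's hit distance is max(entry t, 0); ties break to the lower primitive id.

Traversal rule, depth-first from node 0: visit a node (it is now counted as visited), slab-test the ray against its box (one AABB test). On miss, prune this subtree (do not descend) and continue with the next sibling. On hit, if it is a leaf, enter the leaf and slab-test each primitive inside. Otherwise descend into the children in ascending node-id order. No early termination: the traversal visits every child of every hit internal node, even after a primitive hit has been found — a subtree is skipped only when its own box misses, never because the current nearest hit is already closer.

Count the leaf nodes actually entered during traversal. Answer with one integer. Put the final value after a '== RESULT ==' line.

Traverse from the root:
N0 x:[-3,31/2] y:[12,23] z:[-11,27] -> hit [12,31/2], descend [12, 23]
  N12 x:[11/2,31/2] y:[12,23] z:[8,23] -> hit [12,31/2], descend [13, 14]
    N13 x:[17/2,31/2] y:[12,17] z:[8,23] -> hit [12,31/2], descend [6, 9]
      N6 x:[27/2,31/2] y:[46/3,17] z:[12,23] -> hit [46/3,31/2], descend [5, 21]
        N5 x:[14,31/2] y:[46/3,47/3] z:[20,23] -> miss, prune
        N21 x:[27/2,15] y:[46/3,17] z:[12,16] -> miss, prune
      N9 x:[17/2,11] y:[12,47/3] z:[8,15] -> miss, prune
    N14 x:[11/2,23/2] y:[59/3,23] z:[12,22] -> miss, prune
  N23 x:[-3,7] y:[12,20] z:[-11,27] -> miss, prune

Visited [0, 12, 13, 6, 5, 21, 9, 14, 23]. Tests: 9 box, 0 leaf. Nearest: miss.

== RESULT ==
0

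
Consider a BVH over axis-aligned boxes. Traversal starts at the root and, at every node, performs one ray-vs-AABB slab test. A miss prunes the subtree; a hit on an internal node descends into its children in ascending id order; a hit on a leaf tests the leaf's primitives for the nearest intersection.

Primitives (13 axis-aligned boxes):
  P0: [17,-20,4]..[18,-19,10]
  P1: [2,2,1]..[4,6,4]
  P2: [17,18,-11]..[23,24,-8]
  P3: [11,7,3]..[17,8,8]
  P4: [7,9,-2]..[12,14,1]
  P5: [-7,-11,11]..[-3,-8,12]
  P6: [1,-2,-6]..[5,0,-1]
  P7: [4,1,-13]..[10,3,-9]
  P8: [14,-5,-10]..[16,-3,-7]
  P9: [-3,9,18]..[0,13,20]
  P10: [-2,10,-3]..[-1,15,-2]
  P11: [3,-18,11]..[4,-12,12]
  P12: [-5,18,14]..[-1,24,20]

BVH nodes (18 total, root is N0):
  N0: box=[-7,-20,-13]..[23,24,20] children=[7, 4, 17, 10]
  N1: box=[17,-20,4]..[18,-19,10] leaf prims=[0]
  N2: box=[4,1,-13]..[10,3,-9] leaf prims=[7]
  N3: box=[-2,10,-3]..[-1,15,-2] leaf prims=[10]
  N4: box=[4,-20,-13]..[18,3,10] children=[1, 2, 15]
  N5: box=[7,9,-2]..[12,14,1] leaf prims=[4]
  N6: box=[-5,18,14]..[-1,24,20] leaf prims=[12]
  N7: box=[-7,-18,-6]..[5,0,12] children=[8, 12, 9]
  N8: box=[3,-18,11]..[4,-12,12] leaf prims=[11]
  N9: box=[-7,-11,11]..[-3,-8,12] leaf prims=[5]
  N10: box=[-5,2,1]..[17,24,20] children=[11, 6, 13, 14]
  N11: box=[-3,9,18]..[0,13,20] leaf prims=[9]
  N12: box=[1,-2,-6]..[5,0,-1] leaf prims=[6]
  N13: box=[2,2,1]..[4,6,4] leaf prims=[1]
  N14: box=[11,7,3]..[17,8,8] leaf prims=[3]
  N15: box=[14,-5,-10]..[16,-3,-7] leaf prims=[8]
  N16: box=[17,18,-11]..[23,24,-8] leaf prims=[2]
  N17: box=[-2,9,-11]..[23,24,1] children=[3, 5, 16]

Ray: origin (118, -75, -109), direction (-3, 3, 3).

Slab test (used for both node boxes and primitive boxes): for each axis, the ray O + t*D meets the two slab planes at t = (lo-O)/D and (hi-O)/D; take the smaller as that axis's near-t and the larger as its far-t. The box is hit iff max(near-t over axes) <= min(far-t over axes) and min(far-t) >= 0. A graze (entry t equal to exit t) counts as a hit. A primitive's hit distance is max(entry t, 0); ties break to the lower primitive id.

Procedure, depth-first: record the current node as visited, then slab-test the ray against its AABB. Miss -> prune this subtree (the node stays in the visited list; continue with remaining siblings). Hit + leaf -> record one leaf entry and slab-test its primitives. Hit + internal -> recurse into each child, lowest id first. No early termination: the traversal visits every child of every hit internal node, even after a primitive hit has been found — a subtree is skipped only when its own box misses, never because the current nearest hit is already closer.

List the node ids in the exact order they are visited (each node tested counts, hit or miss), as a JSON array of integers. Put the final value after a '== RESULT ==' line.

Traverse from the root:
N0 x:[95/3,125/3] y:[55/3,33] z:[32,43] -> hit [32,33], descend [4, 7, 10, 17]
  N4 x:[100/3,38] y:[55/3,26] z:[32,119/3] -> miss, prune
  N7 x:[113/3,125/3] y:[19,25] z:[103/3,121/3] -> miss, prune
  N10 x:[101/3,41] y:[77/3,33] z:[110/3,43] -> miss, prune
  N17 x:[95/3,40] y:[28,33] z:[98/3,110/3] -> hit [98/3,33], descend [3, 5, 16]
    N3 x:[119/3,40] y:[85/3,30] z:[106/3,107/3] -> miss, prune
    N5 x:[106/3,37] y:[28,89/3] z:[107/3,110/3] -> miss, prune
    N16 x:[95/3,101/3] y:[31,33] z:[98/3,101/3] -> hit [98/3,33] leaf, test {P2@t=98/3}

order=[0, 4, 7, 10, 17, 3, 5, 16]  |boxes|=8  |leaves|=1  hit=P2

== RESULT ==
[0, 4, 7, 10, 17, 3, 5, 16]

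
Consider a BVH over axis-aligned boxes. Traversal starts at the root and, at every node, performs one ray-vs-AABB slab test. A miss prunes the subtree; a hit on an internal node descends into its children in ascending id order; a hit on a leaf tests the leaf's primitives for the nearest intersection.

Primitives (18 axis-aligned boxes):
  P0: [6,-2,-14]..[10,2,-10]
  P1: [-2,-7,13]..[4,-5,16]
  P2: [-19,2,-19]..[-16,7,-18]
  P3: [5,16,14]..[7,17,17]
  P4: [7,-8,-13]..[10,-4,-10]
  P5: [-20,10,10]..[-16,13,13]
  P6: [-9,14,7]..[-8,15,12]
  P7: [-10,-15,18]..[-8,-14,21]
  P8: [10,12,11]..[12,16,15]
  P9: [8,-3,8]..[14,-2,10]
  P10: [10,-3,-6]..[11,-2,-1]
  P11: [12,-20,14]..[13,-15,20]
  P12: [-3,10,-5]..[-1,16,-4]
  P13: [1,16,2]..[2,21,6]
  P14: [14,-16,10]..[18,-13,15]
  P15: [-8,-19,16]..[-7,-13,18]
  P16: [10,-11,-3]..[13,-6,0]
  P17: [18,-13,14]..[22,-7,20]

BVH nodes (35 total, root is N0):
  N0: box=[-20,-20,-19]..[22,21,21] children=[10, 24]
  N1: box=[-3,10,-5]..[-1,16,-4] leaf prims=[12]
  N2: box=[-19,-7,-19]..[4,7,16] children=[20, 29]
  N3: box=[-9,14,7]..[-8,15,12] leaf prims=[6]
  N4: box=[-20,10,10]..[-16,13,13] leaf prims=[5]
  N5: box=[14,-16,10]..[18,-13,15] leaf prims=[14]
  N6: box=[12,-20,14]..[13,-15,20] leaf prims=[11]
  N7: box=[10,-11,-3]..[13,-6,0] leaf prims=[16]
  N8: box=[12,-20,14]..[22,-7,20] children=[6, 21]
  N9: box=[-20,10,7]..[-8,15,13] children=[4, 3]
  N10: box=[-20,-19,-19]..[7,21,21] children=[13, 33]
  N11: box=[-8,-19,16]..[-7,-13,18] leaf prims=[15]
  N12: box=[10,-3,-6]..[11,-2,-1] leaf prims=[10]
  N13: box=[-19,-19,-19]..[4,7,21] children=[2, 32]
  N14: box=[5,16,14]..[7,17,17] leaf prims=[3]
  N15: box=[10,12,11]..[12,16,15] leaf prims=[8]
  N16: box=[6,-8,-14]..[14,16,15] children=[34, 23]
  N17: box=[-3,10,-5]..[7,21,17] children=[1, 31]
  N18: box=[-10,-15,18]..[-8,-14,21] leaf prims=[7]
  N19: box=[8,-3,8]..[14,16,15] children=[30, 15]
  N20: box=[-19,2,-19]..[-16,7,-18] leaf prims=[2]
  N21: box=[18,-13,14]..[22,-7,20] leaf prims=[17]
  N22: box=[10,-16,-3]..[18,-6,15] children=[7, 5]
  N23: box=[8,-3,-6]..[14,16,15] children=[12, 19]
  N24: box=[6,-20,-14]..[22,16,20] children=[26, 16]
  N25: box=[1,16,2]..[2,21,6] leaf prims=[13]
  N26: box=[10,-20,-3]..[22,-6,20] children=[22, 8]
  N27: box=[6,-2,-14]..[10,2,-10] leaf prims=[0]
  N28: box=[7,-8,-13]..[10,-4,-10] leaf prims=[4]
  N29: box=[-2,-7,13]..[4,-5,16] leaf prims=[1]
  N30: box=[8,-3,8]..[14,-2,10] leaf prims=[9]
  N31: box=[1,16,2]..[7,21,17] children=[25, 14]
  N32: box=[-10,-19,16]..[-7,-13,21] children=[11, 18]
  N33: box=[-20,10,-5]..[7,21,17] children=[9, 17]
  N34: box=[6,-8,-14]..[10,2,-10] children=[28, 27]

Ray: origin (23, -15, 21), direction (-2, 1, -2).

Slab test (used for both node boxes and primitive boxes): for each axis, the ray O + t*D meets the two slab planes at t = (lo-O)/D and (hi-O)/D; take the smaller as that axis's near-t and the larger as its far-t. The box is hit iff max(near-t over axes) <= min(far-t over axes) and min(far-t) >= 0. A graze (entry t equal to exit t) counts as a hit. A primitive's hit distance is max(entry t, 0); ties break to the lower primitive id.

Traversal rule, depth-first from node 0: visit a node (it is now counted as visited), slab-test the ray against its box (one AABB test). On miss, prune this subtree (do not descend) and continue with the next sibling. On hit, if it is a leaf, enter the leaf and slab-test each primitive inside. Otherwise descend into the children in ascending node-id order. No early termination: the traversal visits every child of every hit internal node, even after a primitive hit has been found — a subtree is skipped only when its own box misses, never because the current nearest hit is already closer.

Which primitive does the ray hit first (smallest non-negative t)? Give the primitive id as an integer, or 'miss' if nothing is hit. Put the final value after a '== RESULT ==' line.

Trace the traversal:
N0 x:[1/2,43/2] y:[-5,36] z:[0,20] -> hit [1/2,20], descend [10, 24]
  N10 x:[8,43/2] y:[-4,36] z:[0,20] -> hit [8,20], descend [13, 33]
    N13 x:[19/2,21] y:[-4,22] z:[0,20] -> hit [19/2,20], descend [2, 32]
      N2 x:[19/2,21] y:[8,22] z:[5/2,20] -> hit [19/2,20], descend [20, 29]
        N20 x:[39/2,21] y:[17,22] z:[39/2,20] -> hit [39/2,20] leaf, test {P2@t=39/2}
        N29 x:[19/2,25/2] y:[8,10] z:[5/2,4] -> miss, prune
      N32 x:[15,33/2] y:[-4,2] z:[0,5/2] -> miss, prune
    N33 x:[8,43/2] y:[25,36] z:[2,13] -> miss, prune
  N24 x:[1/2,17/2] y:[-5,31] z:[1/2,35/2] -> hit [1/2,17/2], descend [16, 26]
    N16 x:[9/2,17/2] y:[7,31] z:[3,35/2] -> hit [7,17/2], descend [23, 34]
      N23 x:[9/2,15/2] y:[12,31] z:[3,27/2] -> miss, prune
      N34 x:[13/2,17/2] y:[7,17] z:[31/2,35/2] -> miss, prune
    N26 x:[1/2,13/2] y:[-5,9] z:[1/2,12] -> hit [1/2,13/2], descend [8, 22]
      N8 x:[1/2,11/2] y:[-5,8] z:[1/2,7/2] -> hit [1/2,7/2], descend [6, 21]
        N6 x:[5,11/2] y:[-5,0] z:[1/2,7/2] -> miss, prune
        N21 x:[1/2,5/2] y:[2,8] z:[1/2,7/2] -> hit [2,5/2] leaf, test {P17@t=2}
      N22 x:[5/2,13/2] y:[-1,9] z:[3,12] -> hit [3,13/2], descend [5, 7]
        N5 x:[5/2,9/2] y:[-1,2] z:[3,11/2] -> miss, prune
        N7 x:[5,13/2] y:[4,9] z:[21/2,12] -> miss, prune

order=[0, 10, 13, 2, 20, 29, 32, 33, 24, 16, 23, 34, 26, 8, 6, 21, 22, 5, 7]  |boxes|=19  |leaves|=2  hit=P17

== RESULT ==
17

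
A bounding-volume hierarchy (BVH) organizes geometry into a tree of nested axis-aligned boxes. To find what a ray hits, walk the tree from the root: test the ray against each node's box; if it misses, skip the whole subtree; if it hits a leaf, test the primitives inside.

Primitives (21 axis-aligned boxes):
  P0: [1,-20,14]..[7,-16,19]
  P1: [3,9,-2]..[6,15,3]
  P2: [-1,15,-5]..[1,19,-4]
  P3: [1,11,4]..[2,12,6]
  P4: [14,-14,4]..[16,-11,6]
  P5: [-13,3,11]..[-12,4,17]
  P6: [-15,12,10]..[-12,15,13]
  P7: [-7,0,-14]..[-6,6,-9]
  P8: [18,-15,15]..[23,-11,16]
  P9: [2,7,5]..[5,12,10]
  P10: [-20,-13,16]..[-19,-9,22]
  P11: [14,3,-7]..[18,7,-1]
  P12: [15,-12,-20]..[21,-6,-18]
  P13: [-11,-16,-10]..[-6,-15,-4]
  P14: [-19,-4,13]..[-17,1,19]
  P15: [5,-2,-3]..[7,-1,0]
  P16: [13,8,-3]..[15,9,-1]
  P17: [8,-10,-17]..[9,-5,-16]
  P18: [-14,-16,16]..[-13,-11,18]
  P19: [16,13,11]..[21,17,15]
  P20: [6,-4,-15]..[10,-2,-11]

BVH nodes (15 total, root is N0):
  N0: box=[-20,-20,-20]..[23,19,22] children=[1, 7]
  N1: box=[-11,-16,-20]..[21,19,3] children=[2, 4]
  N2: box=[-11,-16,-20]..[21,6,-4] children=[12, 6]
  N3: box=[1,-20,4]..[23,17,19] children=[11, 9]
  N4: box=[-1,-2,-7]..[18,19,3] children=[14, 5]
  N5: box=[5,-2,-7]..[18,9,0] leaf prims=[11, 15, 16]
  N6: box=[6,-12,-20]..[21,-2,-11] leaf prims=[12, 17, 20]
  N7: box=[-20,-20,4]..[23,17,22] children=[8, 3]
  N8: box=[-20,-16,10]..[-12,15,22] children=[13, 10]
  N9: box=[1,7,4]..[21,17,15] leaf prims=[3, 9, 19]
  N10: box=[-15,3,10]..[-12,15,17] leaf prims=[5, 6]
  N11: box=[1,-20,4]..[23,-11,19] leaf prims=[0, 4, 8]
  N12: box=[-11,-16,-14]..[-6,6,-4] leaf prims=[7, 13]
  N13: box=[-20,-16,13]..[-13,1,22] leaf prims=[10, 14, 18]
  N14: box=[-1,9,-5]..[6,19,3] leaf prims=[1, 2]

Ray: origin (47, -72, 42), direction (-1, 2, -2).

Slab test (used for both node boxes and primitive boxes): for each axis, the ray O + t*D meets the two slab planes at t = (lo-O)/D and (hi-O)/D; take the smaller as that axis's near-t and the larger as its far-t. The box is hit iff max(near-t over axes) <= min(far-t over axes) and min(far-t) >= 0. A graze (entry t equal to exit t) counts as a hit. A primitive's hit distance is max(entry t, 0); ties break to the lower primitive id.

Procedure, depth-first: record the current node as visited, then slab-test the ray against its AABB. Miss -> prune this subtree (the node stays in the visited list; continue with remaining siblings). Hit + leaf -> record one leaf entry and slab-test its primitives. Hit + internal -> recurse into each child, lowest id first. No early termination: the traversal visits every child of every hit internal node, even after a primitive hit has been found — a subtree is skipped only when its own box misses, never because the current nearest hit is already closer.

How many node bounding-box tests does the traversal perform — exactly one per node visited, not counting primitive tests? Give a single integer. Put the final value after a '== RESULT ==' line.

Traverse from the root:
N0 x:[24,67] y:[26,91/2] z:[10,31] -> hit [26,31], descend [1, 7]
  N1 x:[26,58] y:[28,91/2] z:[39/2,31] -> hit [28,31], descend [2, 4]
    N2 x:[26,58] y:[28,39] z:[23,31] -> hit [28,31], descend [6, 12]
      N6 x:[26,41] y:[30,35] z:[53/2,31] -> hit [30,31] leaf, test {P12@t=30, P17(miss), P20(miss)}
      N12 x:[53,58] y:[28,39] z:[23,28] -> miss, prune
    N4 x:[29,48] y:[35,91/2] z:[39/2,49/2] -> miss, prune
  N7 x:[24,67] y:[26,89/2] z:[10,19] -> miss, prune

7 AABB tests over nodes [0, 1, 2, 6, 12, 4, 7]; 1 leaf entered; closest P12.

== RESULT ==
7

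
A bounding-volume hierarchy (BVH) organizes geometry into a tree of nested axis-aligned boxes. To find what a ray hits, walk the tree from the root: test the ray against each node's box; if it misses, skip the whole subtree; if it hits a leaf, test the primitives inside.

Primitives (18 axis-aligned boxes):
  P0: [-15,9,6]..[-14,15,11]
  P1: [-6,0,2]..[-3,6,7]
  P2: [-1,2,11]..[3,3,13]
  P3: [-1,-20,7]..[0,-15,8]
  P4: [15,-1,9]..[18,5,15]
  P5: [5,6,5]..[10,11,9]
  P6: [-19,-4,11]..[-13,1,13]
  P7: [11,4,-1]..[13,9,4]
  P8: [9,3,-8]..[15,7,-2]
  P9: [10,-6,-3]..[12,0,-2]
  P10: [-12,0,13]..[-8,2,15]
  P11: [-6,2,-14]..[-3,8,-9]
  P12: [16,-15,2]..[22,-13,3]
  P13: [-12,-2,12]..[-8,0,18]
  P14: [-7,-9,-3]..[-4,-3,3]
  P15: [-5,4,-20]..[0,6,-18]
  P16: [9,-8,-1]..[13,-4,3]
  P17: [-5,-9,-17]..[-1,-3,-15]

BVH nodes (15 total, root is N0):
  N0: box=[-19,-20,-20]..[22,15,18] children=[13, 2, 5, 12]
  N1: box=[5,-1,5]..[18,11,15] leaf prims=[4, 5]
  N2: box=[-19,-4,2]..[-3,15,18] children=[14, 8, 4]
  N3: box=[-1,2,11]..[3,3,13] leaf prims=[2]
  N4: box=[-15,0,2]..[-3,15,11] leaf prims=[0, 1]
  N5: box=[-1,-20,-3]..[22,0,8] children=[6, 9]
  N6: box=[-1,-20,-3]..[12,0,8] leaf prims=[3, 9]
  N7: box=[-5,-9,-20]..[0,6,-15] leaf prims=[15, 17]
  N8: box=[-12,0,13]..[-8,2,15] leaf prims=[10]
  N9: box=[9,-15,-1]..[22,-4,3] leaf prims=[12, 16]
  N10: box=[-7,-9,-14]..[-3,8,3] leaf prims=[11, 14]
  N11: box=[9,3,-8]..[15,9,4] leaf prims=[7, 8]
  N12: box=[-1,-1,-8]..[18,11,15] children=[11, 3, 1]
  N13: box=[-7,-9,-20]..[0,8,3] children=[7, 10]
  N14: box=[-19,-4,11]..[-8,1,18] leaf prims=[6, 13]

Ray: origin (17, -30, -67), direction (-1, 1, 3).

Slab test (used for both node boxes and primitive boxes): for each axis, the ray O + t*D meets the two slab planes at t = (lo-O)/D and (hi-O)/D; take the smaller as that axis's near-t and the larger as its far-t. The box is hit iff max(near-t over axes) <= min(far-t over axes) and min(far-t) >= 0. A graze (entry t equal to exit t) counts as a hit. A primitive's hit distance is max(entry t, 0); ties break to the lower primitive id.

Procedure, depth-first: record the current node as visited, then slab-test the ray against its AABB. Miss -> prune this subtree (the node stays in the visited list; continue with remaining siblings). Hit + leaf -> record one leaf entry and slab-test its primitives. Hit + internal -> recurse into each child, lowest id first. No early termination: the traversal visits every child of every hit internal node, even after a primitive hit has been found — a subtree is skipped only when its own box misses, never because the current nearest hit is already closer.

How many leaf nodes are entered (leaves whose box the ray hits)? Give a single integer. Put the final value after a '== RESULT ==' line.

Traverse from the root:
N0 x:[-5,36] y:[10,45] z:[47/3,85/3] -> hit [47/3,85/3], descend [2, 5, 12, 13]
  N2 x:[20,36] y:[26,45] z:[23,85/3] -> hit [26,85/3], descend [4, 8, 14]
    N4 x:[20,32] y:[30,45] z:[23,26] -> miss, prune
    N8 x:[25,29] y:[30,32] z:[80/3,82/3] -> miss, prune
    N14 x:[25,36] y:[26,31] z:[26,85/3] -> hit [26,85/3] leaf, test {P6(miss), P13@t=28}
  N5 x:[-5,18] y:[10,30] z:[64/3,25] -> miss, prune
  N12 x:[-1,18] y:[29,41] z:[59/3,82/3] -> miss, prune
  N13 x:[17,24] y:[21,38] z:[47/3,70/3] -> hit [21,70/3], descend [7, 10]
    N7 x:[17,22] y:[21,36] z:[47/3,52/3] -> miss, prune
    N10 x:[20,24] y:[21,38] z:[53/3,70/3] -> hit [21,70/3] leaf, test {P11(miss), P14@t=64/3}

10 AABB tests over nodes [0, 2, 4, 8, 14, 5, 12, 13, 7, 10]; 2 leaves entered; closest P14.

== RESULT ==
2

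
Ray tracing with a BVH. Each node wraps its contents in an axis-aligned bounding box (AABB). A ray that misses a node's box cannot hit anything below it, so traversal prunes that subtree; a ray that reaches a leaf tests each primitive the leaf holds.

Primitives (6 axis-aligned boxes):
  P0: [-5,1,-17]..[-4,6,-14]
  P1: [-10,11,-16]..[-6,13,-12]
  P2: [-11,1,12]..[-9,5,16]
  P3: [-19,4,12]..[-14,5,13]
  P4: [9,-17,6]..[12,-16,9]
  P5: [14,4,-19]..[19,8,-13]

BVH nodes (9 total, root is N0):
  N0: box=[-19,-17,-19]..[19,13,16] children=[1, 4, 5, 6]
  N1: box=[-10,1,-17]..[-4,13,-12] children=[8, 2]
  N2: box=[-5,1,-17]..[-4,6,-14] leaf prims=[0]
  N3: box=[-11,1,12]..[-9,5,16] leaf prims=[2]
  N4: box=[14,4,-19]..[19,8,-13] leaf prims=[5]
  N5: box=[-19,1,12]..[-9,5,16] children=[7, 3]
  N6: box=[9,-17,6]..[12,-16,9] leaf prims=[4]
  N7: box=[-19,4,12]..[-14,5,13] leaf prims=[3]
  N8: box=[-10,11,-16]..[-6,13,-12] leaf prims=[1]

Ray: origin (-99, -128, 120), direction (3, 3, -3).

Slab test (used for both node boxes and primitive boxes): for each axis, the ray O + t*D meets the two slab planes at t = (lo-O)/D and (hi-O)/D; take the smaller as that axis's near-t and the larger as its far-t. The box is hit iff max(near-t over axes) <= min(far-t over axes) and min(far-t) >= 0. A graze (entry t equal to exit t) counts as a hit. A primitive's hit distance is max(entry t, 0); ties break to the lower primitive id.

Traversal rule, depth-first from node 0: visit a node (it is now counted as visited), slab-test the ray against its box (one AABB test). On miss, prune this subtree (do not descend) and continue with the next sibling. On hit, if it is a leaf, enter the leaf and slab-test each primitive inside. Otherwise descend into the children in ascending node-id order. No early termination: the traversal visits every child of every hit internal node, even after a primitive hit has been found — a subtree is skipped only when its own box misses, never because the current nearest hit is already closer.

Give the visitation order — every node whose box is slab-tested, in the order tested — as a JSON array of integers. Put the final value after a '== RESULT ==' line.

Trace the traversal:
N0 x:[80/3,118/3] y:[37,47] z:[104/3,139/3] -> hit [37,118/3], descend [1, 4, 5, 6]
  N1 x:[89/3,95/3] y:[43,47] z:[44,137/3] -> miss, prune
  N4 x:[113/3,118/3] y:[44,136/3] z:[133/3,139/3] -> miss, prune
  N5 x:[80/3,30] y:[43,133/3] z:[104/3,36] -> miss, prune
  N6 x:[36,37] y:[37,112/3] z:[37,38] -> hit [37,37] leaf, test {P4@t=37}

order=[0, 1, 4, 5, 6]  |boxes|=5  |leaves|=1  hit=P4

== RESULT ==
[0, 1, 4, 5, 6]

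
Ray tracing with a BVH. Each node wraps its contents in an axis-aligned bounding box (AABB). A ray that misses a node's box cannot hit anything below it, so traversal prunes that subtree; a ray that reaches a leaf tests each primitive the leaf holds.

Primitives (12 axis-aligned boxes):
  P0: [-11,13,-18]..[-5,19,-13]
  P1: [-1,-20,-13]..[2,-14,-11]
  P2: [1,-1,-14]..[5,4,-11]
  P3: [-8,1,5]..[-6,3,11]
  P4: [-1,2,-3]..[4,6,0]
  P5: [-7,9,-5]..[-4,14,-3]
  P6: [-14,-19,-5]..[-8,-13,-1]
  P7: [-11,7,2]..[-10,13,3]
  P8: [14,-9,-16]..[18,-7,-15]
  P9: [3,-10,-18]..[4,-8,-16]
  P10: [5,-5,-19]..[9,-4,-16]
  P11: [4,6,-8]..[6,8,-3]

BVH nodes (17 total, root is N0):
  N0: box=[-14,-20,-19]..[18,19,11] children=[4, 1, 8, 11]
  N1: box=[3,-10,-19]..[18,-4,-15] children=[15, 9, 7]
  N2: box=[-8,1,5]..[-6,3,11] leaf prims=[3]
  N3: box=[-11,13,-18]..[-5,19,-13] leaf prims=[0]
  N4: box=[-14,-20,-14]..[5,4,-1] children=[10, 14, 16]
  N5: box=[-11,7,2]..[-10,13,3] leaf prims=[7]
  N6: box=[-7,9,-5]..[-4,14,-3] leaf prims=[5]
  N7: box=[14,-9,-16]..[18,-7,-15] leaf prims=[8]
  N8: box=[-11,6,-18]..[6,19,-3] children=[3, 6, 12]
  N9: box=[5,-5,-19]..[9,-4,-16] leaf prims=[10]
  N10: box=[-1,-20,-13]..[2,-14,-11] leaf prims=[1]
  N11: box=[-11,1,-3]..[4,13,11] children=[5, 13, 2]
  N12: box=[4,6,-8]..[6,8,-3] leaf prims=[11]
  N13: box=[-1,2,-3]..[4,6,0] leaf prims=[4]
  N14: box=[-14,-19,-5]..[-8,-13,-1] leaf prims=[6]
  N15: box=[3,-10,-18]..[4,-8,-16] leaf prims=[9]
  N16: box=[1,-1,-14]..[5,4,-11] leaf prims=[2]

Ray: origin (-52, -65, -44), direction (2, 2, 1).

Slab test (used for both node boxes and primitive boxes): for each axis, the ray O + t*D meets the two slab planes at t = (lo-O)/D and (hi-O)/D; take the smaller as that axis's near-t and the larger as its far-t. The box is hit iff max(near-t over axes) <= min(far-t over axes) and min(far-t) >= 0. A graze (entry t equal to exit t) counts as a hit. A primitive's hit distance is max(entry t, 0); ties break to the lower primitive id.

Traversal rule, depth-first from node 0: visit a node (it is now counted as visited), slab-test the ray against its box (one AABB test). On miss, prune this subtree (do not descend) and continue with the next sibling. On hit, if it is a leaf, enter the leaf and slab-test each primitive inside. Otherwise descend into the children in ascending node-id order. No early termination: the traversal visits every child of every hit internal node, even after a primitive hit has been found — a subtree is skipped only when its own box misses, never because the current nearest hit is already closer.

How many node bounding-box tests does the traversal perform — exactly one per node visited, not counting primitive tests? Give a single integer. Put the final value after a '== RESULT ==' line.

Walk:
N0 x:[19,35] y:[45/2,42] z:[25,55] -> hit [25,35], descend [1, 4, 8, 11]
  N1 x:[55/2,35] y:[55/2,61/2] z:[25,29] -> hit [55/2,29], descend [7, 9, 15]
    N7 x:[33,35] y:[28,29] z:[28,29] -> miss, prune
    N9 x:[57/2,61/2] y:[30,61/2] z:[25,28] -> miss, prune
    N15 x:[55/2,28] y:[55/2,57/2] z:[26,28] -> hit [55/2,28] leaf, test {P9@t=55/2}
  N4 x:[19,57/2] y:[45/2,69/2] z:[30,43] -> miss, prune
  N8 x:[41/2,29] y:[71/2,42] z:[26,41] -> miss, prune
  N11 x:[41/2,28] y:[33,39] z:[41,55] -> miss, prune

Visited [0, 1, 7, 9, 15, 4, 8, 11]. Tests: 8 box, 1 leaf. Nearest: P9.

== RESULT ==
8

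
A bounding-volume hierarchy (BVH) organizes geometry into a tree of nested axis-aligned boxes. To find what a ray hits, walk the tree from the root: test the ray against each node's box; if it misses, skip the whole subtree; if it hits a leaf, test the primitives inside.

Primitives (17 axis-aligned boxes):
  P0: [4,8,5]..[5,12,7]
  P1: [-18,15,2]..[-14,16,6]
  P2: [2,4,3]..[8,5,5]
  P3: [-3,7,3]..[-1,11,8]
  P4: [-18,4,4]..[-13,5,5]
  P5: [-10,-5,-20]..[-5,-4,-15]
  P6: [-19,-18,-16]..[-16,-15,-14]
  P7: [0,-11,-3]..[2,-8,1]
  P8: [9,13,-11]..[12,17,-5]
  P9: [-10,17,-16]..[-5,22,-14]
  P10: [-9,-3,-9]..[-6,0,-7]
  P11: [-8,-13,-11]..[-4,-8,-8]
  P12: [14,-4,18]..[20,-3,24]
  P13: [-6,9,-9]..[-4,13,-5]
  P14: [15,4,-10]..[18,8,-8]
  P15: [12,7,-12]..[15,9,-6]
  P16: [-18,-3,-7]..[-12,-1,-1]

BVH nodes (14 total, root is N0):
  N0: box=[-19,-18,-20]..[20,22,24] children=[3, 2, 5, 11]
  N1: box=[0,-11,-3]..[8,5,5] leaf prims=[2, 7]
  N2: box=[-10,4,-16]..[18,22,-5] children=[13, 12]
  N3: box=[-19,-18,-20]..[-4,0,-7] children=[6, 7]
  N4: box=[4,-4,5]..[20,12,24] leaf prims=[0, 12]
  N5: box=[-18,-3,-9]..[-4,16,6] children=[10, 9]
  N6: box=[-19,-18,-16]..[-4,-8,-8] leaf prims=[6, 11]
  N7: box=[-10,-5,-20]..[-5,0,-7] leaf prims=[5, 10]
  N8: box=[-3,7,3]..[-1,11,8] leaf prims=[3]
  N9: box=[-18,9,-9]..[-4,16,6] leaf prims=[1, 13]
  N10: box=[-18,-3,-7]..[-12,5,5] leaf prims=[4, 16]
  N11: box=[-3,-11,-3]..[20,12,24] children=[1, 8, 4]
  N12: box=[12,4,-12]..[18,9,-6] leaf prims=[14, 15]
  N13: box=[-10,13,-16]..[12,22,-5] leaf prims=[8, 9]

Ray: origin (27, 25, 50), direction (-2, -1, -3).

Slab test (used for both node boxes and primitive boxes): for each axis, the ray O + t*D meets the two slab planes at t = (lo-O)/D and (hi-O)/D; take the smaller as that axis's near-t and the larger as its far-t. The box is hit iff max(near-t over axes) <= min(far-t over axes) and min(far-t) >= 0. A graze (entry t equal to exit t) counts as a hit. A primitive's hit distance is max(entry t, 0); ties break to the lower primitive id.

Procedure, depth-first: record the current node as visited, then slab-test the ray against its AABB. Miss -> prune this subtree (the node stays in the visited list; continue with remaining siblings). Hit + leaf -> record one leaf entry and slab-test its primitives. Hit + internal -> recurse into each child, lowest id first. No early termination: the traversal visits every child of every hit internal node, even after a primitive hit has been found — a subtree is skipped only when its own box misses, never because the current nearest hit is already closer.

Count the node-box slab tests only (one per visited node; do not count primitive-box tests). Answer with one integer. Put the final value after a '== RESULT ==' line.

Trace the traversal:
N0 x:[7/2,23] y:[3,43] z:[26/3,70/3] -> hit [26/3,23], descend [2, 3, 5, 11]
  N2 x:[9/2,37/2] y:[3,21] z:[55/3,22] -> hit [55/3,37/2], descend [12, 13]
    N12 x:[9/2,15/2] y:[16,21] z:[56/3,62/3] -> miss, prune
    N13 x:[15/2,37/2] y:[3,12] z:[55/3,22] -> miss, prune
  N3 x:[31/2,23] y:[25,43] z:[19,70/3] -> miss, prune
  N5 x:[31/2,45/2] y:[9,28] z:[44/3,59/3] -> hit [31/2,59/3], descend [9, 10]
    N9 x:[31/2,45/2] y:[9,16] z:[44/3,59/3] -> hit [31/2,16] leaf, test {P1(miss), P13(miss)}
    N10 x:[39/2,45/2] y:[20,28] z:[15,19] -> miss, prune
  N11 x:[7/2,15] y:[13,36] z:[26/3,53/3] -> hit [13,15], descend [1, 4, 8]
    N1 x:[19/2,27/2] y:[20,36] z:[15,53/3] -> miss, prune
    N4 x:[7/2,23/2] y:[13,29] z:[26/3,15] -> miss, prune
    N8 x:[14,15] y:[14,18] z:[14,47/3] -> hit [14,15] leaf, test {P3@t=14}

order=[0, 2, 12, 13, 3, 5, 9, 10, 11, 1, 4, 8]  |boxes|=12  |leaves|=2  hit=P3

== RESULT ==
12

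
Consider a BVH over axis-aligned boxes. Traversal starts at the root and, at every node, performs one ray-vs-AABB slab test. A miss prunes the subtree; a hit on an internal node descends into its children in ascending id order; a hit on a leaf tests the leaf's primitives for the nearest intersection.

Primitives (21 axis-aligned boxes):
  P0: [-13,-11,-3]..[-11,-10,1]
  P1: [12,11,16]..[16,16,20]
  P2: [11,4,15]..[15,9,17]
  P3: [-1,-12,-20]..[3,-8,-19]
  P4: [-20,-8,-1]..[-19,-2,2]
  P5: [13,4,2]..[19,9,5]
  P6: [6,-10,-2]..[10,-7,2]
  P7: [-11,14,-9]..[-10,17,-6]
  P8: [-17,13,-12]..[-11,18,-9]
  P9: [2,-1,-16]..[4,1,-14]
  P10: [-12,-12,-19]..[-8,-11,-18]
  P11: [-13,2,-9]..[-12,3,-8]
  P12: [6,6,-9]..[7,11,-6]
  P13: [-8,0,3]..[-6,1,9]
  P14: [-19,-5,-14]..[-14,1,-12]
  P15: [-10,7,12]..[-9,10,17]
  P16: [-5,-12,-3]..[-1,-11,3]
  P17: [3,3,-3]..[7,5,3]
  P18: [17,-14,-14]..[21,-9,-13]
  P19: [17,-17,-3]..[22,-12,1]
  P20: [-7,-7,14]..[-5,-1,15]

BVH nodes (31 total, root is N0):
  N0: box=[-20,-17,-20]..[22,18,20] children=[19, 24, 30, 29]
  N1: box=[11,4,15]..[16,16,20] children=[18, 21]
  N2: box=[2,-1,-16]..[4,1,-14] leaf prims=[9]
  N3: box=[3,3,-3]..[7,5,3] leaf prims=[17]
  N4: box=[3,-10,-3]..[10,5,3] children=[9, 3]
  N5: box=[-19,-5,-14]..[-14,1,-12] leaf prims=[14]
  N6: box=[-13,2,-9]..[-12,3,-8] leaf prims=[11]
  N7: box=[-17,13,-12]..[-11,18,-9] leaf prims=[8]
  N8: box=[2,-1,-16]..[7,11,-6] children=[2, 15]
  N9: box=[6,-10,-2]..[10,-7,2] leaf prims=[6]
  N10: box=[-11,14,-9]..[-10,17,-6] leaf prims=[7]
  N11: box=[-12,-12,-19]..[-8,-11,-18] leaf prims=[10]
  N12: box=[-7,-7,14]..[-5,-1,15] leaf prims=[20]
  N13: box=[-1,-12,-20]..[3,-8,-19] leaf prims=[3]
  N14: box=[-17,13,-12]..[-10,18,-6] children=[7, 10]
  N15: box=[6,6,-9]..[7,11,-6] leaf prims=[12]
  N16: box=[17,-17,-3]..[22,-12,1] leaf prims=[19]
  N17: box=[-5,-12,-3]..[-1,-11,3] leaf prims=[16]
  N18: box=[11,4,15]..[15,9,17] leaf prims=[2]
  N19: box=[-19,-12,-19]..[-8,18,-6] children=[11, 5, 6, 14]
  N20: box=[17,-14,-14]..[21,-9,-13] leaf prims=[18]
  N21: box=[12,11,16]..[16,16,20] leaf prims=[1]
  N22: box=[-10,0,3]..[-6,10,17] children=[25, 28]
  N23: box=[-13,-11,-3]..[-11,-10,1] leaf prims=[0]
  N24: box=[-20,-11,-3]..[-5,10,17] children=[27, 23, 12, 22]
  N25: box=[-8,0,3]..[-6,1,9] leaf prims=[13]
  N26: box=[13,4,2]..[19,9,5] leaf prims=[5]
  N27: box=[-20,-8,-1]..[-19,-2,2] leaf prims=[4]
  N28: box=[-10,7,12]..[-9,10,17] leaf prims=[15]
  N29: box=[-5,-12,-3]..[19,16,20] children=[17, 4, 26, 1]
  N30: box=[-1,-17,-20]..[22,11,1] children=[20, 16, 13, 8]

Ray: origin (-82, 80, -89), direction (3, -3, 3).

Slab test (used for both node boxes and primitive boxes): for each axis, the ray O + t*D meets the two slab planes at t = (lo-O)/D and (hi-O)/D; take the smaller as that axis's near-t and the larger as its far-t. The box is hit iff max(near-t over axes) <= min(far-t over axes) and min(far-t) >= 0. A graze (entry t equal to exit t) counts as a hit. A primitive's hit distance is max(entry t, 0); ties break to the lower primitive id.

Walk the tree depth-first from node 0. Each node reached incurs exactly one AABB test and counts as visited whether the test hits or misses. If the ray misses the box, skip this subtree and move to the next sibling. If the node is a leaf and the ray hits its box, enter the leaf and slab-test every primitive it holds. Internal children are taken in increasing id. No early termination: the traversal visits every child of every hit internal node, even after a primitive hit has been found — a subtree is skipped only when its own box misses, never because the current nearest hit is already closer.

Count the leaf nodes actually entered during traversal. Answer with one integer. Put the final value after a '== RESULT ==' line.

Traverse from the root:
N0 x:[62/3,104/3] y:[62/3,97/3] z:[23,109/3] -> hit [23,97/3], descend [19, 24, 29, 30]
  N19 x:[21,74/3] y:[62/3,92/3] z:[70/3,83/3] -> hit [70/3,74/3], descend [5, 6, 11, 14]
    N5 x:[21,68/3] y:[79/3,85/3] z:[25,77/3] -> miss, prune
    N6 x:[23,70/3] y:[77/3,26] z:[80/3,27] -> miss, prune
    N11 x:[70/3,74/3] y:[91/3,92/3] z:[70/3,71/3] -> miss, prune
    N14 x:[65/3,24] y:[62/3,67/3] z:[77/3,83/3] -> miss, prune
  N24 x:[62/3,77/3] y:[70/3,91/3] z:[86/3,106/3] -> miss, prune
  N29 x:[77/3,101/3] y:[64/3,92/3] z:[86/3,109/3] -> hit [86/3,92/3], descend [1, 4, 17, 26]
    N1 x:[31,98/3] y:[64/3,76/3] z:[104/3,109/3] -> miss, prune
    N4 x:[85/3,92/3] y:[25,30] z:[86/3,92/3] -> hit [86/3,30], descend [3, 9]
      N3 x:[85/3,89/3] y:[25,77/3] z:[86/3,92/3] -> miss, prune
      N9 x:[88/3,92/3] y:[29,30] z:[29,91/3] -> hit [88/3,30] leaf, test {P6@t=88/3}
    N17 x:[77/3,27] y:[91/3,92/3] z:[86/3,92/3] -> miss, prune
    N26 x:[95/3,101/3] y:[71/3,76/3] z:[91/3,94/3] -> miss, prune
  N30 x:[27,104/3] y:[23,97/3] z:[23,30] -> hit [27,30], descend [8, 13, 16, 20]
    N8 x:[28,89/3] y:[23,27] z:[73/3,83/3] -> miss, prune
    N13 x:[27,85/3] y:[88/3,92/3] z:[23,70/3] -> miss, prune
    N16 x:[33,104/3] y:[92/3,97/3] z:[86/3,30] -> miss, prune
    N20 x:[33,103/3] y:[89/3,94/3] z:[25,76/3] -> miss, prune

Visited [0, 19, 5, 6, 11, 14, 24, 29, 1, 4, 3, 9, 17, 26, 30, 8, 13, 16, 20]. Tests: 19 box, 1 leaf. Nearest: P6.

== RESULT ==
1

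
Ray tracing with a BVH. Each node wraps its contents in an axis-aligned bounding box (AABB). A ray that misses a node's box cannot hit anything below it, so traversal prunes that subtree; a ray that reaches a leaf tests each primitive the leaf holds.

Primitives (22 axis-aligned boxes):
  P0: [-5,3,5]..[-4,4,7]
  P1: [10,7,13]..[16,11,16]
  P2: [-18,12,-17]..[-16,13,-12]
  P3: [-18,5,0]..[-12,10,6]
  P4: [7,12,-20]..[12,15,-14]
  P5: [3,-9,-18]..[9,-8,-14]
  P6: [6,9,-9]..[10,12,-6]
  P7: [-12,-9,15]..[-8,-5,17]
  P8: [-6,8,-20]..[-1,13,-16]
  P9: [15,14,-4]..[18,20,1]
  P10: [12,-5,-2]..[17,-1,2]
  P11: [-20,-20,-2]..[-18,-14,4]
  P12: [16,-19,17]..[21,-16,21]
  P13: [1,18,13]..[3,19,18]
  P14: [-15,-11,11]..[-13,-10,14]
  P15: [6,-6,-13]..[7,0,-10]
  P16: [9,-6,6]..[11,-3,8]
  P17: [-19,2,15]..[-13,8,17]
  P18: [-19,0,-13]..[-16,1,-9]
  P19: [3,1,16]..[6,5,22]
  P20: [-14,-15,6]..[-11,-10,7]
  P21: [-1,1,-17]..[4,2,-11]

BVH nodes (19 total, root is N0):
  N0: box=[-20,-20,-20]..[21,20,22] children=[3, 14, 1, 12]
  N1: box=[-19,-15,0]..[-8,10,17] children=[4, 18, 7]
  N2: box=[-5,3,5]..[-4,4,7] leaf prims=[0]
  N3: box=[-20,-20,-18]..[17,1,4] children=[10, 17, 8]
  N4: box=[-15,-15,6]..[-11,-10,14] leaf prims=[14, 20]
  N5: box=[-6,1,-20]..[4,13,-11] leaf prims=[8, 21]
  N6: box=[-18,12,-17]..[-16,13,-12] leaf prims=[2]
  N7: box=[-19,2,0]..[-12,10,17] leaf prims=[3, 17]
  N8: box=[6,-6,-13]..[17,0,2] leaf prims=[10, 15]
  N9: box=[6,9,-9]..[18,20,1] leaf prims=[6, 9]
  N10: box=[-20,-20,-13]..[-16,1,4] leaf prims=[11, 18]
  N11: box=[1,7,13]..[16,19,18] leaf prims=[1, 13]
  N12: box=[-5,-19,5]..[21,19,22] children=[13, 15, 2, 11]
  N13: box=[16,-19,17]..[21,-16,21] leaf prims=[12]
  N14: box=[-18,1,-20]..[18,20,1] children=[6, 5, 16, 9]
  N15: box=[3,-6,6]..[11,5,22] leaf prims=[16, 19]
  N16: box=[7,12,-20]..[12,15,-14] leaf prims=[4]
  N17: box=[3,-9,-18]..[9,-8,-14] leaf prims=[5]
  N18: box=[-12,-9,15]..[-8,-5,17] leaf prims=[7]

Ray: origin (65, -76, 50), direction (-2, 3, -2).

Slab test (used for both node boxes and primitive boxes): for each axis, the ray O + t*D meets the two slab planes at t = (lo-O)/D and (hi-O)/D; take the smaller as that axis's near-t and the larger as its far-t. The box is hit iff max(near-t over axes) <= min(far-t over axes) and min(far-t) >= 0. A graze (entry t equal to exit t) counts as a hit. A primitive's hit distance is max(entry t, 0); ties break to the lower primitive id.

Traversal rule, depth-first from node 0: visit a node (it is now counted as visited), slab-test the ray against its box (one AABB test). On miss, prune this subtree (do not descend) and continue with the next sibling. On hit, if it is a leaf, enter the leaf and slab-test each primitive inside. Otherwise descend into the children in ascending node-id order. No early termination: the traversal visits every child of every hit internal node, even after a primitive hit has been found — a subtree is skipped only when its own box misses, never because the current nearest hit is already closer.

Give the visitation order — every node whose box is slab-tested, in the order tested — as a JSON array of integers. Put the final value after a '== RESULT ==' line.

Trace the traversal:
N0 x:[22,85/2] y:[56/3,32] z:[14,35] -> hit [22,32], descend [1, 3, 12, 14]
  N1 x:[73/2,42] y:[61/3,86/3] z:[33/2,25] -> miss, prune
  N3 x:[24,85/2] y:[56/3,77/3] z:[23,34] -> hit [24,77/3], descend [8, 10, 17]
    N8 x:[24,59/2] y:[70/3,76/3] z:[24,63/2] -> hit [24,76/3] leaf, test {P10@t=24, P15(miss)}
    N10 x:[81/2,85/2] y:[56/3,77/3] z:[23,63/2] -> miss, prune
    N17 x:[28,31] y:[67/3,68/3] z:[32,34] -> miss, prune
  N12 x:[22,35] y:[19,95/3] z:[14,45/2] -> hit [22,45/2], descend [2, 11, 13, 15]
    N2 x:[69/2,35] y:[79/3,80/3] z:[43/2,45/2] -> miss, prune
    N11 x:[49/2,32] y:[83/3,95/3] z:[16,37/2] -> miss, prune
    N13 x:[22,49/2] y:[19,20] z:[29/2,33/2] -> miss, prune
    N15 x:[27,31] y:[70/3,27] z:[14,22] -> miss, prune
  N14 x:[47/2,83/2] y:[77/3,32] z:[49/2,35] -> hit [77/3,32], descend [5, 6, 9, 16]
    N5 x:[61/2,71/2] y:[77/3,89/3] z:[61/2,35] -> miss, prune
    N6 x:[81/2,83/2] y:[88/3,89/3] z:[31,67/2] -> miss, prune
    N9 x:[47/2,59/2] y:[85/3,32] z:[49/2,59/2] -> hit [85/3,59/2] leaf, test {P6@t=85/3, P9(miss)}
    N16 x:[53/2,29] y:[88/3,91/3] z:[32,35] -> miss, prune

Summary -> nodes [0, 1, 3, 8, 10, 17, 12, 2, 11, 13, 15, 14, 5, 6, 9, 16]; box-tests=16; leaf-entries=2; first=P10

== RESULT ==
[0, 1, 3, 8, 10, 17, 12, 2, 11, 13, 15, 14, 5, 6, 9, 16]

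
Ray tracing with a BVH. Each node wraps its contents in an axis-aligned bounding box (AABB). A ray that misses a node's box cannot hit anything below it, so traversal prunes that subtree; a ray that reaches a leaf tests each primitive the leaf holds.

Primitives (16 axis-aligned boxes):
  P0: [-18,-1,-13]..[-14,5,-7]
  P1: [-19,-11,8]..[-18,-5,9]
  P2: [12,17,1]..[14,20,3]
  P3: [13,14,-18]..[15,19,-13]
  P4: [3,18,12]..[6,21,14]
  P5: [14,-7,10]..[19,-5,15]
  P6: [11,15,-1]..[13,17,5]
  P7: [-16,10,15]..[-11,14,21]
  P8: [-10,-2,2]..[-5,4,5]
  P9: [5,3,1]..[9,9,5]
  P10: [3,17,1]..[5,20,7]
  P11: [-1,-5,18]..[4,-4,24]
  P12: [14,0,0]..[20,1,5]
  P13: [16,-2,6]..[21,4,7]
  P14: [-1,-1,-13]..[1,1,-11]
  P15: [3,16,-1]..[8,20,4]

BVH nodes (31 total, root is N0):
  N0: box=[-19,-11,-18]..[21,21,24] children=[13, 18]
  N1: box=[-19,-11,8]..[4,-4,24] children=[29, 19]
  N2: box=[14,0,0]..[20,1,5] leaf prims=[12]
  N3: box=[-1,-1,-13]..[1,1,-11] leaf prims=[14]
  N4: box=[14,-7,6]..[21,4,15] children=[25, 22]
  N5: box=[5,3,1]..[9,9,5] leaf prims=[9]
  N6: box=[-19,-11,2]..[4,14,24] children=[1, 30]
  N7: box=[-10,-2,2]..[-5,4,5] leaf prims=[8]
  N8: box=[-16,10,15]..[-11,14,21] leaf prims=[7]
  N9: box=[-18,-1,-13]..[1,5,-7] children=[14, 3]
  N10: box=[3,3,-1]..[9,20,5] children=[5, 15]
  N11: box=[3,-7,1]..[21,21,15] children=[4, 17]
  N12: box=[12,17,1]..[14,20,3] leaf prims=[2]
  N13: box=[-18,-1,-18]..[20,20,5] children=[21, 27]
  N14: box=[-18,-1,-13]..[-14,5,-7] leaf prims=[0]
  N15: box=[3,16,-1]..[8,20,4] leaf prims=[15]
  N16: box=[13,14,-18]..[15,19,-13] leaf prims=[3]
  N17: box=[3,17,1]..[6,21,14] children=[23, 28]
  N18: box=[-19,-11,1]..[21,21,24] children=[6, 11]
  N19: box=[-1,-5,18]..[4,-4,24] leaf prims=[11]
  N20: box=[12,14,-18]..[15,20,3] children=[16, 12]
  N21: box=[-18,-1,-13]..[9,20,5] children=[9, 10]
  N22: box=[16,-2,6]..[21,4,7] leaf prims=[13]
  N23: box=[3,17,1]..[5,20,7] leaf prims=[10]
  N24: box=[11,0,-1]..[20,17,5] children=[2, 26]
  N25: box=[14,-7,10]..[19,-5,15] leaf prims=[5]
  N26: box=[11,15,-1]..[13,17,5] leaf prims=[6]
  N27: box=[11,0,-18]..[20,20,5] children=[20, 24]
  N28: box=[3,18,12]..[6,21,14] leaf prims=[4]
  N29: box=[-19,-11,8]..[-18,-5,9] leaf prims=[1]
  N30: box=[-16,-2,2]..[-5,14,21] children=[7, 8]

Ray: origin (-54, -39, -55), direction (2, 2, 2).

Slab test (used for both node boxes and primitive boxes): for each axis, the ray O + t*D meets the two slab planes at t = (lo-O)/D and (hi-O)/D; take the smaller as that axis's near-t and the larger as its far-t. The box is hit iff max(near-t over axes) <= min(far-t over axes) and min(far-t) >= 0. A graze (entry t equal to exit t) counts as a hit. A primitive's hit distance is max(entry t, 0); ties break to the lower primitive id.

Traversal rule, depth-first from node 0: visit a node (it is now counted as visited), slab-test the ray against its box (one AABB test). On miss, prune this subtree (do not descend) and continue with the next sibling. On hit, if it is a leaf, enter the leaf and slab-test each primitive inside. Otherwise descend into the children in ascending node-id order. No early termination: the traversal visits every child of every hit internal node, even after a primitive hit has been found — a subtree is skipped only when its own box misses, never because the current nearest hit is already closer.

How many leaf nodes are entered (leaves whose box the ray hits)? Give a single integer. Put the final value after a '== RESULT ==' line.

Trace the traversal:
N0 x:[35/2,75/2] y:[14,30] z:[37/2,79/2] -> hit [37/2,30], descend [13, 18]
  N13 x:[18,37] y:[19,59/2] z:[37/2,30] -> hit [19,59/2], descend [21, 27]
    N21 x:[18,63/2] y:[19,59/2] z:[21,30] -> hit [21,59/2], descend [9, 10]
      N9 x:[18,55/2] y:[19,22] z:[21,24] -> hit [21,22], descend [3, 14]
        N3 x:[53/2,55/2] y:[19,20] z:[21,22] -> miss, prune
        N14 x:[18,20] y:[19,22] z:[21,24] -> miss, prune
      N10 x:[57/2,63/2] y:[21,59/2] z:[27,30] -> hit [57/2,59/2], descend [5, 15]
        N5 x:[59/2,63/2] y:[21,24] z:[28,30] -> miss, prune
        N15 x:[57/2,31] y:[55/2,59/2] z:[27,59/2] -> hit [57/2,59/2] leaf, test {P15@t=57/2}
    N27 x:[65/2,37] y:[39/2,59/2] z:[37/2,30] -> miss, prune
  N18 x:[35/2,75/2] y:[14,30] z:[28,79/2] -> hit [28,30], descend [6, 11]
    N6 x:[35/2,29] y:[14,53/2] z:[57/2,79/2] -> miss, prune
    N11 x:[57/2,75/2] y:[16,30] z:[28,35] -> hit [57/2,30], descend [4, 17]
      N4 x:[34,75/2] y:[16,43/2] z:[61/2,35] -> miss, prune
      N17 x:[57/2,30] y:[28,30] z:[28,69/2] -> hit [57/2,30], descend [23, 28]
        N23 x:[57/2,59/2] y:[28,59/2] z:[28,31] -> hit [57/2,59/2] leaf, test {P10@t=57/2}
        N28 x:[57/2,30] y:[57/2,30] z:[67/2,69/2] -> miss, prune

Visited [0, 13, 21, 9, 3, 14, 10, 5, 15, 27, 18, 6, 11, 4, 17, 23, 28]. Tests: 17 box, 2 leaf. Nearest: P10.

== RESULT ==
2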